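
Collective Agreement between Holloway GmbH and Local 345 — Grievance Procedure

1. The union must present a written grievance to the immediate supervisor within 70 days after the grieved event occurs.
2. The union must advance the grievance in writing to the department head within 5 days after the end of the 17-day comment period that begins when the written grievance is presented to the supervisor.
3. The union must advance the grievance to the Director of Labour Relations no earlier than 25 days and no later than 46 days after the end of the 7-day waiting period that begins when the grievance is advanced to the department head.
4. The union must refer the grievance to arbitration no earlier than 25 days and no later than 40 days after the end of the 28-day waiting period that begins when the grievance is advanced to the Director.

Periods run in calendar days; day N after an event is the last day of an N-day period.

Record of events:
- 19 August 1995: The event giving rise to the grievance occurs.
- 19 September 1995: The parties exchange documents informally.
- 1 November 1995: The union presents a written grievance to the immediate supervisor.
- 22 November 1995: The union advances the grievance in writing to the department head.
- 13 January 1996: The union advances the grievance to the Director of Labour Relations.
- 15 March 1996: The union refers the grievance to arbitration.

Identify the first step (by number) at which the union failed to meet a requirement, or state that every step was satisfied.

Step 1

Step 1: 70 days after 19 August 1995 (when the grieved event occurs) is 28 October 1995; 1 November 1995 misses that deadline by 4 days.
The procedure was therefore not followed at step 1.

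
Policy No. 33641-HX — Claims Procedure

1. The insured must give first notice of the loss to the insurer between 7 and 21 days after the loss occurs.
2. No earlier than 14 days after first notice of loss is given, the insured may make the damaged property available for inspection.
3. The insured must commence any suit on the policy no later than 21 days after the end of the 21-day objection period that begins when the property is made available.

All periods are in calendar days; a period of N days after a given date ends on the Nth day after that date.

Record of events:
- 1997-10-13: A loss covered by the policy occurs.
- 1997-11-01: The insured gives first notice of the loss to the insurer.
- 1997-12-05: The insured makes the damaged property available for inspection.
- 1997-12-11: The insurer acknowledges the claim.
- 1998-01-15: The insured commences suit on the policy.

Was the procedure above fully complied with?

Step 1: the window is 7–21 days after 1997-10-13 (when the loss occurs), so 1997-10-20 through 1997-11-03; done 1997-11-01, which is between those dates.
Step 2: the earliest permitted date is 14 days after 1997-11-01 (when first notice of loss is given), i.e. 1997-11-15; done 1997-12-05 — permitted.
Step 3: 21 days after 1997-12-26 (end of the 21-day objection period, which began when the property is made available on 1997-12-05) is 1998-01-16; completed 1998-01-15, before the deadline.

Yes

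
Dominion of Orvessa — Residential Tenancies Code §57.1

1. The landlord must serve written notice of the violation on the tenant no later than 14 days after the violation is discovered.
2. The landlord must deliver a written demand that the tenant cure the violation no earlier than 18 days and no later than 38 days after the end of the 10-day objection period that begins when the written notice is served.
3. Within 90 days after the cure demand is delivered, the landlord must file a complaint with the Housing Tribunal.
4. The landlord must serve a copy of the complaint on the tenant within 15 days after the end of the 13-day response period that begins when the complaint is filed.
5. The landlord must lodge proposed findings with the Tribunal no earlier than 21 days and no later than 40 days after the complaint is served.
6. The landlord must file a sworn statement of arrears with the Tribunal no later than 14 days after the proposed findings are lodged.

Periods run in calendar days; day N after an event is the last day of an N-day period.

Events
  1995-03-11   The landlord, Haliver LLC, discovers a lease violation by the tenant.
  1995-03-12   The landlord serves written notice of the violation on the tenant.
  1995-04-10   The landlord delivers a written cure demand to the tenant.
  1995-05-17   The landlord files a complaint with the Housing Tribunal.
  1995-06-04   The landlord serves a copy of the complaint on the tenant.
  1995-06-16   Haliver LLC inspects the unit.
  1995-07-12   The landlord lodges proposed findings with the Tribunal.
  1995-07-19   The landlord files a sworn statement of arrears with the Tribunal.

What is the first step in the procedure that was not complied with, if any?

(1) due by 1995-03-11 + 14 days = 1995-03-25; done 1995-03-12 — timely.
(2) the permitted window runs from 1995-03-22 + 18 = 1995-04-09 to 1995-03-22 + 38 = 1995-04-29; done 1995-04-10 — within the window.
(3) due by 1995-04-10 + 90 days = 1995-07-09; done 1995-05-17 — timely.
(4) due by 1995-05-30 + 15 days = 1995-06-14; completed 1995-06-04, before the deadline.
(5) the permitted window runs from 1995-06-04 + 21 = 1995-06-25 to 1995-06-04 + 40 = 1995-07-14; done 1995-07-12 — within the window.
(6) due by 1995-07-12 + 14 days = 1995-07-26; 1995-07-19 is within that limit.

None — every step was satisfied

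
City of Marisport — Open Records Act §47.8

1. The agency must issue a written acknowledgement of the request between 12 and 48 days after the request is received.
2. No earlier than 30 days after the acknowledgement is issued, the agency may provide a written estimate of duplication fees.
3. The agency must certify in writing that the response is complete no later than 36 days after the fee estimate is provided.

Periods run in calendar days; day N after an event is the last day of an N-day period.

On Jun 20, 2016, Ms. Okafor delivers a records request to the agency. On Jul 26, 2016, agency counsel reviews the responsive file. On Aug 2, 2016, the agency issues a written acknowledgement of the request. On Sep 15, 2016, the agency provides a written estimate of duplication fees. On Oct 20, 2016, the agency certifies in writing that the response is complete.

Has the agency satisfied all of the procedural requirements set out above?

(1) the permitted window runs from Jun 20, 2016 + 12 = Jul 2, 2016 to Jun 20, 2016 + 48 = Aug 7, 2016; Aug 2, 2016 falls inside that range.
(2) permitted from Aug 2, 2016 + 30 days = Sep 1, 2016 onward; done Sep 15, 2016, after the minimum wait.
(3) due by Sep 15, 2016 + 36 days = Oct 21, 2016; completed Oct 20, 2016, before the deadline.

Yes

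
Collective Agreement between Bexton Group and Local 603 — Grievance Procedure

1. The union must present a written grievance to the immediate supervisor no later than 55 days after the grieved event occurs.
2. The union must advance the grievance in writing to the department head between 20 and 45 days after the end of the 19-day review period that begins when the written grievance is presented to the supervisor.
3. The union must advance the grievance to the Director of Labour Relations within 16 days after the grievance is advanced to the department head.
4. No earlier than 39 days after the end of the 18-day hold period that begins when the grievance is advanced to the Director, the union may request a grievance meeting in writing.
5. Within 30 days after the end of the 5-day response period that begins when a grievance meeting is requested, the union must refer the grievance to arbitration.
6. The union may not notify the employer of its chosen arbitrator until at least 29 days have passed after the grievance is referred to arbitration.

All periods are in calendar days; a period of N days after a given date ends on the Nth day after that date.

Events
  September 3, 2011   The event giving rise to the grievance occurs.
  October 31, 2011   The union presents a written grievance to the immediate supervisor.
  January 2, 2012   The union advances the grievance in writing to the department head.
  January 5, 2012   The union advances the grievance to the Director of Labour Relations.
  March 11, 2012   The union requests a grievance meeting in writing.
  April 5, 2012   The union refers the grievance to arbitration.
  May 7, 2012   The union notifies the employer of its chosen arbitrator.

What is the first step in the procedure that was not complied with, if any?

Step 1: 55 days after September 3, 2011 (when the grieved event occurs) is October 28, 2011; October 31, 2011 misses that deadline by 3 days.
That is the first point of non-compliance.

Step 1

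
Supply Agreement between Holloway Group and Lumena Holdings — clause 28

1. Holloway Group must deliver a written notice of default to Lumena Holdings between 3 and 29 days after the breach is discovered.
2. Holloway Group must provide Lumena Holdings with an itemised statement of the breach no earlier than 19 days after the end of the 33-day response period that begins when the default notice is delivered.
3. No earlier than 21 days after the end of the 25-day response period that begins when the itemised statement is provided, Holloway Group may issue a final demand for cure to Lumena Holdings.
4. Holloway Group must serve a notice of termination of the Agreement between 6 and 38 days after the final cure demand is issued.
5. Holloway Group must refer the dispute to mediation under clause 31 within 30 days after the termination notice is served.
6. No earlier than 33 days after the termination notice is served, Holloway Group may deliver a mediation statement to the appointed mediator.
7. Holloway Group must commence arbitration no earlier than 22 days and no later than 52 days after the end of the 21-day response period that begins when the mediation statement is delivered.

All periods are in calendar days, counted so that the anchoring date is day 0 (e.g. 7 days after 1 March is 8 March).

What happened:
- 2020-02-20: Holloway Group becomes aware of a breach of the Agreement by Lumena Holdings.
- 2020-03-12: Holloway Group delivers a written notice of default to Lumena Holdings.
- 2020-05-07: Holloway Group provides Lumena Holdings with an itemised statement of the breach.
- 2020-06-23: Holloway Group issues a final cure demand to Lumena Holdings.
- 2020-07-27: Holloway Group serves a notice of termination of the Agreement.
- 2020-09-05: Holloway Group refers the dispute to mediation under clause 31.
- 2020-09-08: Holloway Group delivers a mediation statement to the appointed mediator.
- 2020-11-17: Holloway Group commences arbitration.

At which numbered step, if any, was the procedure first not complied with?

Step 1: the window is 3–29 days after 2020-02-20 (when the breach is discovered), so 2020-02-23 through 2020-03-20; done 2020-03-12 — within the window.
Step 2: the earliest permitted date is 19 days after 2020-04-14 (end of the 33-day response period, which began when the default notice is delivered on 2020-03-12), i.e. 2020-05-03; done 2020-05-07, after the minimum wait.
Step 3: the earliest permitted date is 21 days after 2020-06-01 (end of the 25-day response period, which began when the itemised statement is provided on 2020-05-07), i.e. 2020-06-22; done 2020-06-23, after the minimum wait.
Step 4: the window is 6–38 days after 2020-06-23 (when the final cure demand is issued), so 2020-06-29 through 2020-07-31; 2020-07-27 falls inside that range.
Step 5: 30 days after 2020-07-27 (when the termination notice is served) is 2020-08-26; done 2020-09-05 — 10 days late.

Step 5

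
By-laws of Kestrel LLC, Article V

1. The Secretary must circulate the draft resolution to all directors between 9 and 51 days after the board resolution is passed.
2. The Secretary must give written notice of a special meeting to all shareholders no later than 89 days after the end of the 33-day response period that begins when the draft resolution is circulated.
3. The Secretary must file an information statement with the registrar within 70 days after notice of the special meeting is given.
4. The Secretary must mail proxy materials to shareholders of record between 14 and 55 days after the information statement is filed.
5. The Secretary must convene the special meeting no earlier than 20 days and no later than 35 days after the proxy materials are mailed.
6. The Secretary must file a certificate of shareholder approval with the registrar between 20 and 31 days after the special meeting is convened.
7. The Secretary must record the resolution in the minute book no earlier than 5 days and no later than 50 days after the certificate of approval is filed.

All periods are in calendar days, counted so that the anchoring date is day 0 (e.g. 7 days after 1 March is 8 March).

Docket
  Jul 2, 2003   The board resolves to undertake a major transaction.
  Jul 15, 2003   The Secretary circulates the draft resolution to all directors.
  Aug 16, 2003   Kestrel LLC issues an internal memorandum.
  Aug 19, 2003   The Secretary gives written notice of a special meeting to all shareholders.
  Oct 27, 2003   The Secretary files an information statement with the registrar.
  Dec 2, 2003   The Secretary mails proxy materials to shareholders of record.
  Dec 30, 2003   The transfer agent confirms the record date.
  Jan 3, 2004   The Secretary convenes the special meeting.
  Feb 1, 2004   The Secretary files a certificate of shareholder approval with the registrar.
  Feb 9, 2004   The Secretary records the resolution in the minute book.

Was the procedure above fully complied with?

Step 1 — 9 and 51 days from Jul 2, 2003 (when the board resolution is passed) are Jul 11, 2003 and Aug 22, 2003 respectively; Jul 15, 2003 falls inside that range.
Step 2 — counting 89 days from Aug 17, 2003 (end of the 33-day response period, which began when the draft resolution is circulated on Jul 15, 2003) gives a deadline of Nov 14, 2003; done Aug 19, 2003 — timely.
Step 3 — counting 70 days from Aug 19, 2003 (when notice of the special meeting is given) gives a deadline of Oct 28, 2003; completed Oct 27, 2003, before the deadline.
Step 4 — 14 and 55 days from Oct 27, 2003 (when the information statement is filed) are Nov 10, 2003 and Dec 21, 2003 respectively; done Dec 2, 2003, which is between those dates.
Step 5 — 20 and 35 days from Dec 2, 2003 (when the proxy materials are mailed) are Dec 22, 2003 and Jan 6, 2004 respectively; Jan 3, 2004 falls inside that range.
Step 6 — 20 and 31 days from Jan 3, 2004 (when the special meeting is convened) are Jan 23, 2004 and Feb 3, 2004 respectively; done Feb 1, 2004 — within the window.
Step 7 — 5 and 50 days from Feb 1, 2004 (when the certificate of approval is filed) are Feb 6, 2004 and Mar 22, 2004 respectively; Feb 9, 2004 falls inside that range.

Yes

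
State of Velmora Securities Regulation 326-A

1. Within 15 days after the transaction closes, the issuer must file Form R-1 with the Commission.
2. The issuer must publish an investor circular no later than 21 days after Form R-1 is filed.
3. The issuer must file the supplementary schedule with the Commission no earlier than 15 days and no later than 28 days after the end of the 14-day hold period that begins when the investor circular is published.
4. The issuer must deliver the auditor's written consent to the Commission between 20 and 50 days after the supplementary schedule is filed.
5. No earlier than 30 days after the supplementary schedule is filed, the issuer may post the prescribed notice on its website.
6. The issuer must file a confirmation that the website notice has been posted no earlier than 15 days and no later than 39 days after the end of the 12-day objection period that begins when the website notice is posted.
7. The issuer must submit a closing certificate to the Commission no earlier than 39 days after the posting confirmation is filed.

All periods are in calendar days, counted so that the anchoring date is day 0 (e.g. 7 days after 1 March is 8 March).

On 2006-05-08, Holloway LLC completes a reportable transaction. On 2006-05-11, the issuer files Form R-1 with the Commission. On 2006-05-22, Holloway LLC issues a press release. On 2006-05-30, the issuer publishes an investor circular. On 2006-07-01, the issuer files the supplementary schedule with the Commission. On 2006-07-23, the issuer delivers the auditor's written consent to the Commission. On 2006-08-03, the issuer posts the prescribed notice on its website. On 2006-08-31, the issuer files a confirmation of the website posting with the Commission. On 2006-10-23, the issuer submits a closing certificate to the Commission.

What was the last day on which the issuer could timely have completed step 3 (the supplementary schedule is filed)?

2006-07-11

The investor circular is published on 2006-05-30; the 14-day hold period therefore ends 2006-06-13, and step 3 runs from that date. The window is 15–28 days after 2006-06-13; it closes on 2006-07-11.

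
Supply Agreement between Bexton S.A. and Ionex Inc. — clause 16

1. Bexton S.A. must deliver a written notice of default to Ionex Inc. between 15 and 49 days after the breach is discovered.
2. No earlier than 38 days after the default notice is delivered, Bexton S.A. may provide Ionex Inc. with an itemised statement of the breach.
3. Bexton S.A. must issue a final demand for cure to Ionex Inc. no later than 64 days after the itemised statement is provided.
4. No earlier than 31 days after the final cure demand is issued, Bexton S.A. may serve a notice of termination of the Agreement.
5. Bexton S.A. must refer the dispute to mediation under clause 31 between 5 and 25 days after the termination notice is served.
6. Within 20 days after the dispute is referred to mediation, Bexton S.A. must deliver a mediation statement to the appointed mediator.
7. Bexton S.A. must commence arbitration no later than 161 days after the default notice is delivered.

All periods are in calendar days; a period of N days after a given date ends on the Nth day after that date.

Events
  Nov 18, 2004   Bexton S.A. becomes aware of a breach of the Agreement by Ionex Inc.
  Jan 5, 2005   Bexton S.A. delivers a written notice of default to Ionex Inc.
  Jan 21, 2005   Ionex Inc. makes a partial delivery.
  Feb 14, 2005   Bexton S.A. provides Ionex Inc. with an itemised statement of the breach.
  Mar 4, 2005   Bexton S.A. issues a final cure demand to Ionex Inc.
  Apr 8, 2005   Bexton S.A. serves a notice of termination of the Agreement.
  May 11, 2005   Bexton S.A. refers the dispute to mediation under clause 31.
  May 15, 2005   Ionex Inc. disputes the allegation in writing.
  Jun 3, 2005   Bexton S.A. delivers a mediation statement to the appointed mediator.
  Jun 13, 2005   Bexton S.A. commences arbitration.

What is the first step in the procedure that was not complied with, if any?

Step 5

(1) the permitted window runs from Nov 18, 2004 + 15 = Dec 3, 2004 to Nov 18, 2004 + 49 = Jan 6, 2005; Jan 5, 2005 falls inside that range.
(2) permitted from Jan 5, 2005 + 38 days = Feb 12, 2005 onward; Feb 14, 2005 is on or after that date.
(3) due by Feb 14, 2005 + 64 days = Apr 19, 2005; Mar 4, 2005 is within that limit.
(4) permitted from Mar 4, 2005 + 31 days = Apr 4, 2005 onward; Apr 8, 2005 is on or after that date.
(5) the permitted window runs from Apr 8, 2005 + 5 = Apr 13, 2005 to Apr 8, 2005 + 25 = May 3, 2005; May 11, 2005 is 8 days past the end of the window.
That is the first point of non-compliance.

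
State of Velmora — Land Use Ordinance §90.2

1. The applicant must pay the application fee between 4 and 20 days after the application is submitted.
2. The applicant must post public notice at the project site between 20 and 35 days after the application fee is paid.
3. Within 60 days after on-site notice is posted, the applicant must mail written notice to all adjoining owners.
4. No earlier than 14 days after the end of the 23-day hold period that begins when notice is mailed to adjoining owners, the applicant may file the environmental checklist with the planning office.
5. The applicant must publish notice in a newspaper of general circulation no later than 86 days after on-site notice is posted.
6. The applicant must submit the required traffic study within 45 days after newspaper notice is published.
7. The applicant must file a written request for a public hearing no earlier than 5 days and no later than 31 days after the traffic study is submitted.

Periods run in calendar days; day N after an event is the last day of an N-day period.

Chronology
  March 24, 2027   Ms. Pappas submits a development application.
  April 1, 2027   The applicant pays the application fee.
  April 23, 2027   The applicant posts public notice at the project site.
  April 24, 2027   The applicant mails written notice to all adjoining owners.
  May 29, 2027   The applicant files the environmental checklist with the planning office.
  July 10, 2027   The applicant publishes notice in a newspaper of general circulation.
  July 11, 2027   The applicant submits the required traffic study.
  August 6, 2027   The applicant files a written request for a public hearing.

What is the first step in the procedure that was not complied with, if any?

Step 4

Step 1: the window is 4–20 days after March 24, 2027 (when the application is submitted), so March 28, 2027 through April 13, 2027; done April 1, 2027, which is between those dates.
Step 2: the window is 20–35 days after April 1, 2027 (when the application fee is paid), so April 21, 2027 through May 6, 2027; done April 23, 2027, which is between those dates.
Step 3: 60 days after April 23, 2027 (when on-site notice is posted) is June 22, 2027; completed April 24, 2027, before the deadline.
Step 4: the earliest permitted date is 14 days after May 17, 2027 (end of the 23-day hold period, which began when notice is mailed to adjoining owners on April 24, 2027), i.e. May 31, 2027; done May 29, 2027 — 2 days too early.
That is the first point of non-compliance.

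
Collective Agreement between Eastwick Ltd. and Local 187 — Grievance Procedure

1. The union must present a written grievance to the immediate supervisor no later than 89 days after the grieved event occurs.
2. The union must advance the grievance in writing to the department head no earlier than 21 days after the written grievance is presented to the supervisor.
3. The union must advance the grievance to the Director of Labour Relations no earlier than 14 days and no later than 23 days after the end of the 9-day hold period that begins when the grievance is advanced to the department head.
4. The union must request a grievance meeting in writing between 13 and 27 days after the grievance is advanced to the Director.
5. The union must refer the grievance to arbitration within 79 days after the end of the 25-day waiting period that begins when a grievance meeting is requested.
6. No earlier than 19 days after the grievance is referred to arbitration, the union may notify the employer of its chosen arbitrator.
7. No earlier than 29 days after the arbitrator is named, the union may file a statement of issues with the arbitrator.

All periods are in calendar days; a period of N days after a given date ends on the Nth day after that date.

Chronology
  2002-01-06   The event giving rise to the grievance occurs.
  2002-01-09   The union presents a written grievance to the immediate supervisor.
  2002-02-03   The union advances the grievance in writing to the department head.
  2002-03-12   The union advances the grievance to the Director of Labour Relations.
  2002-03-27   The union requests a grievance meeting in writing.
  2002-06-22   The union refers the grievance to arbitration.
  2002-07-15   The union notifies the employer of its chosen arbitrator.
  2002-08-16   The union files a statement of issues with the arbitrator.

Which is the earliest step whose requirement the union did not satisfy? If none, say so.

Step 3

Step 1 — counting 89 days from 2002-01-06 (when the grieved event occurs) gives a deadline of 2002-04-05; done 2002-01-09 — timely.
Step 2 — must wait 21 days from 2002-01-09 (when the written grievance is presented to the supervisor), so not before 2002-01-30; done 2002-02-03 — permitted.
Step 3 — 14 and 23 days from 2002-02-12 (end of the 9-day hold period, which began when the grievance is advanced to the department head on 2002-02-03) are 2002-02-26 and 2002-03-07 respectively; 2002-03-12 is 5 days past the end of the window.
No need to go further; step 3 was not satisfied.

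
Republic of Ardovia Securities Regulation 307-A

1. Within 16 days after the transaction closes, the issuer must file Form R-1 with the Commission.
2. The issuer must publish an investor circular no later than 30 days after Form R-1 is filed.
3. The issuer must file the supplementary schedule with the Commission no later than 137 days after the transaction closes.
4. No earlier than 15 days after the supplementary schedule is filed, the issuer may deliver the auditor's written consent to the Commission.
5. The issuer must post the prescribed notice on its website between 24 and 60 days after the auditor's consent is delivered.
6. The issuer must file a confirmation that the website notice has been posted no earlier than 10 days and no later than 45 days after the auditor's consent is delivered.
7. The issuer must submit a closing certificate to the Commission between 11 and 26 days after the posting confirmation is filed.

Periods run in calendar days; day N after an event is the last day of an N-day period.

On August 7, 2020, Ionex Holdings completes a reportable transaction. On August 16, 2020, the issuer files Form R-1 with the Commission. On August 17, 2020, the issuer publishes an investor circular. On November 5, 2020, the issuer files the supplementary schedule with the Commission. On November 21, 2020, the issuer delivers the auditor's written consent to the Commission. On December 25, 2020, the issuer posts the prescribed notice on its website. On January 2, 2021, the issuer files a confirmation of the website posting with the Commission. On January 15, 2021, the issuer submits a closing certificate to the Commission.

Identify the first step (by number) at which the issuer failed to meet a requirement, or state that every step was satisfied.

(1) due by August 7, 2020 + 16 days = August 23, 2020; August 16, 2020 is within that limit.
(2) due by August 16, 2020 + 30 days = September 15, 2020; done August 17, 2020 — timely.
(3) due by August 7, 2020 + 137 days = December 22, 2020; completed November 5, 2020, before the deadline.
(4) permitted from November 5, 2020 + 15 days = November 20, 2020 onward; done November 21, 2020 — permitted.
(5) the permitted window runs from November 21, 2020 + 24 = December 15, 2020 to November 21, 2020 + 60 = January 20, 2021; done December 25, 2020, which is between those dates.
(6) the permitted window runs from November 21, 2020 + 10 = December 1, 2020 to November 21, 2020 + 45 = January 5, 2021; January 2, 2021 falls inside that range.
(7) the permitted window runs from January 2, 2021 + 11 = January 13, 2021 to January 2, 2021 + 26 = January 28, 2021; January 15, 2021 falls inside that range.

None — every step was satisfied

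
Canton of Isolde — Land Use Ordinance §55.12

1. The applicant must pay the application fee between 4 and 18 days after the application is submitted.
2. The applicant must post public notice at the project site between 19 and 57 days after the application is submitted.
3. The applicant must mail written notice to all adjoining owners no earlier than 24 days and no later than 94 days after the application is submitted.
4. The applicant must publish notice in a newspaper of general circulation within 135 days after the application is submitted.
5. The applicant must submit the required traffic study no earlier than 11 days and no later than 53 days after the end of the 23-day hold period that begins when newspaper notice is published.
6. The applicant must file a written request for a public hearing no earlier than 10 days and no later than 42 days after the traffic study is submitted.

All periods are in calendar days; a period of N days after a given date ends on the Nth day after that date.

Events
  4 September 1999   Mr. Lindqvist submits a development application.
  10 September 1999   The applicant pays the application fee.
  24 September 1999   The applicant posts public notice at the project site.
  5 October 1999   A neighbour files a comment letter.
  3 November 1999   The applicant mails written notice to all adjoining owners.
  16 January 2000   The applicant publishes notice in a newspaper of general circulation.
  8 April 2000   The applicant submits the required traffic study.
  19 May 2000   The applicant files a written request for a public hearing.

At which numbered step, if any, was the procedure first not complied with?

(1) the permitted window runs from 4 September 1999 + 4 = 8 September 1999 to 4 September 1999 + 18 = 22 September 1999; done 10 September 1999 — within the window.
(2) the permitted window runs from 4 September 1999 + 19 = 23 September 1999 to 4 September 1999 + 57 = 31 October 1999; 24 September 1999 falls inside that range.
(3) the permitted window runs from 4 September 1999 + 24 = 28 September 1999 to 4 September 1999 + 94 = 7 December 1999; done 3 November 1999, which is between those dates.
(4) due by 4 September 1999 + 135 days = 17 January 2000; 16 January 2000 is within that limit.
(5) the permitted window runs from 8 February 2000 + 11 = 19 February 2000 to 8 February 2000 + 53 = 1 April 2000; 8 April 2000 is 7 days past the end of the window.
Later steps need not be reached.

Step 5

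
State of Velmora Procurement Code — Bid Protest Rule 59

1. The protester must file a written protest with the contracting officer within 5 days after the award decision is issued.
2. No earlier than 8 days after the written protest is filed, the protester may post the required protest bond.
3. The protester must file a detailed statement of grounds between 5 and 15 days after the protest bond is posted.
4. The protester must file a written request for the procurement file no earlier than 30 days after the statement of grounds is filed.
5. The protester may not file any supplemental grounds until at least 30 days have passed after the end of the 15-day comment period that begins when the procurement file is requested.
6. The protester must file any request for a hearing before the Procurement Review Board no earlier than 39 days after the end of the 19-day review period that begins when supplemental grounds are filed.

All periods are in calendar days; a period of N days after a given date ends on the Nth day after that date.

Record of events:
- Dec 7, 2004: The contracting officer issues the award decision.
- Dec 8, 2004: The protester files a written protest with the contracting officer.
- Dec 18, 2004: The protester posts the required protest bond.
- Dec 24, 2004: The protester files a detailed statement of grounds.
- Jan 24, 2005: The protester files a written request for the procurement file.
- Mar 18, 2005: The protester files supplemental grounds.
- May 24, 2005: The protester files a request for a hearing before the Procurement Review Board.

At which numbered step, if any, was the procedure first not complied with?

Step 1: 5 days after Dec 7, 2004 (when the award decision is issued) is Dec 12, 2004; completed Dec 8, 2004, before the deadline.
Step 2: the earliest permitted date is 8 days after Dec 8, 2004 (when the written protest is filed), i.e. Dec 16, 2004; done Dec 18, 2004 — permitted.
Step 3: the window is 5–15 days after Dec 18, 2004 (when the protest bond is posted), so Dec 23, 2004 through Jan 2, 2005; Dec 24, 2004 falls inside that range.
Step 4: the earliest permitted date is 30 days after Dec 24, 2004 (when the statement of grounds is filed), i.e. Jan 23, 2005; done Jan 24, 2005, after the minimum wait.
Step 5: the earliest permitted date is 30 days after Feb 8, 2005 (end of the 15-day comment period, which began when the procurement file is requested on Jan 24, 2005), i.e. Mar 10, 2005; done Mar 18, 2005 — permitted.
Step 6: the earliest permitted date is 39 days after Apr 6, 2005 (end of the 19-day review period, which began when supplemental grounds are filed on Mar 18, 2005), i.e. May 15, 2005; May 24, 2005 is on or after that date.

None — every step was satisfied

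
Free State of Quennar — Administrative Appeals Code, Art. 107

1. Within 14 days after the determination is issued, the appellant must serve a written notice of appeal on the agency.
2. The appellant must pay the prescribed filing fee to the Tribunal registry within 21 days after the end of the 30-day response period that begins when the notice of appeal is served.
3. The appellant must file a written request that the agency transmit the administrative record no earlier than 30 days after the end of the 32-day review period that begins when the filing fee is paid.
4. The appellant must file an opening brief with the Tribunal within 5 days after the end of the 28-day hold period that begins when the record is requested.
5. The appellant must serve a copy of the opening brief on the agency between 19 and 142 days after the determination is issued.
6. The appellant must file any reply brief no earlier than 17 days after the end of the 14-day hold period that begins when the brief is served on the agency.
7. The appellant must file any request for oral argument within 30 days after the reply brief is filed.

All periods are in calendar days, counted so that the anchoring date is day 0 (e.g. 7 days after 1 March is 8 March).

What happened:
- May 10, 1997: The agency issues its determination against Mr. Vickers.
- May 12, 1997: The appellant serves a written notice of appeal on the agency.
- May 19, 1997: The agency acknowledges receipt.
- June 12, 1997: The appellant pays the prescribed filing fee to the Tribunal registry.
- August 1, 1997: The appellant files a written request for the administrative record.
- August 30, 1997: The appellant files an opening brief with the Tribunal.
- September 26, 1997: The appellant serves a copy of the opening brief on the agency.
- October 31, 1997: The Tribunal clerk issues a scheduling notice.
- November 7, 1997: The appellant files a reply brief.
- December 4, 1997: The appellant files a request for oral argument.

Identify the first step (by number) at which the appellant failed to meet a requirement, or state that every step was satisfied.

Step 3

Step 1 — counting 14 days from May 10, 1997 (when the determination is issued) gives a deadline of May 24, 1997; done May 12, 1997 — timely.
Step 2 — counting 21 days from June 11, 1997 (end of the 30-day response period, which began when the notice of appeal is served on May 12, 1997) gives a deadline of July 2, 1997; done June 12, 1997 — timely.
Step 3 — must wait 30 days from July 14, 1997 (end of the 32-day review period, which began when the filing fee is paid on June 12, 1997), so not before August 13, 1997; August 1, 1997 is 12 days before the earliest permitted date.
No need to go further; step 3 was not satisfied.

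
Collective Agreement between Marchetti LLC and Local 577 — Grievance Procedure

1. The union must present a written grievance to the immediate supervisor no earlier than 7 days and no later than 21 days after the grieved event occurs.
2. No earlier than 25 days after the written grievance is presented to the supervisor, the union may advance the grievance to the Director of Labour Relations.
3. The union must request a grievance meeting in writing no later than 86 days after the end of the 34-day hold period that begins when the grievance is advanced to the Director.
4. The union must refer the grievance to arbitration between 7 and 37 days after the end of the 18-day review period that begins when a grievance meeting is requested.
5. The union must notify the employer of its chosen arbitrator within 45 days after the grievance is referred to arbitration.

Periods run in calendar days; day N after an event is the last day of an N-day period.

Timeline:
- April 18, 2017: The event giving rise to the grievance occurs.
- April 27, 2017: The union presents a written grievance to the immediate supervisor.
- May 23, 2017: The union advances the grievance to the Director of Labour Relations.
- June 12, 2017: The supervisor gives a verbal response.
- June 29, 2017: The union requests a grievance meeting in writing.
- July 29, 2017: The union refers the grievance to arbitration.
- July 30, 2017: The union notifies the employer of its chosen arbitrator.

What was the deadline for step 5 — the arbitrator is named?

Step 5 runs from July 29, 2017, when the grievance is referred to arbitration. 45 days after July 29, 2017 is September 12, 2017.

September 12, 2017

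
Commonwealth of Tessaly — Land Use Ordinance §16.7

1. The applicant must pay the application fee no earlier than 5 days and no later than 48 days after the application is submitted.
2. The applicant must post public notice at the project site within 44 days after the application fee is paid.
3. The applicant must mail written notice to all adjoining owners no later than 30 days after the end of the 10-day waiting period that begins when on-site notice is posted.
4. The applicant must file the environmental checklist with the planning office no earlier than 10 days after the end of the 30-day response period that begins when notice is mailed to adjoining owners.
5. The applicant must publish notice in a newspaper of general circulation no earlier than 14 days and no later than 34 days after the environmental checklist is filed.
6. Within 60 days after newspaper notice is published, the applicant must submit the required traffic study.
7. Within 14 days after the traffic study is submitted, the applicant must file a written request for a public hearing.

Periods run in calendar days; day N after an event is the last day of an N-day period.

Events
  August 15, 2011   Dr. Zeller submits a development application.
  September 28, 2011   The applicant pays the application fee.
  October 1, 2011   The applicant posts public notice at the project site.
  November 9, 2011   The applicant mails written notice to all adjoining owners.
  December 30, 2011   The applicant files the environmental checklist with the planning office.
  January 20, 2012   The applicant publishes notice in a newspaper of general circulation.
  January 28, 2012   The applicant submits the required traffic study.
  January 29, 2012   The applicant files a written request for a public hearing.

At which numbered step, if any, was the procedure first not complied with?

None — every step was satisfied

(1) the permitted window runs from August 15, 2011 + 5 = August 20, 2011 to August 15, 2011 + 48 = October 2, 2011; September 28, 2011 falls inside that range.
(2) due by September 28, 2011 + 44 days = November 11, 2011; completed October 1, 2011, before the deadline.
(3) due by October 11, 2011 + 30 days = November 10, 2011; November 9, 2011 is within that limit.
(4) permitted from December 9, 2011 + 10 days = December 19, 2011 onward; done December 30, 2011, after the minimum wait.
(5) the permitted window runs from December 30, 2011 + 14 = January 13, 2012 to December 30, 2011 + 34 = February 2, 2012; done January 20, 2012, which is between those dates.
(6) due by January 20, 2012 + 60 days = March 20, 2012; January 28, 2012 is within that limit.
(7) due by January 28, 2012 + 14 days = February 11, 2012; completed January 29, 2012, before the deadline.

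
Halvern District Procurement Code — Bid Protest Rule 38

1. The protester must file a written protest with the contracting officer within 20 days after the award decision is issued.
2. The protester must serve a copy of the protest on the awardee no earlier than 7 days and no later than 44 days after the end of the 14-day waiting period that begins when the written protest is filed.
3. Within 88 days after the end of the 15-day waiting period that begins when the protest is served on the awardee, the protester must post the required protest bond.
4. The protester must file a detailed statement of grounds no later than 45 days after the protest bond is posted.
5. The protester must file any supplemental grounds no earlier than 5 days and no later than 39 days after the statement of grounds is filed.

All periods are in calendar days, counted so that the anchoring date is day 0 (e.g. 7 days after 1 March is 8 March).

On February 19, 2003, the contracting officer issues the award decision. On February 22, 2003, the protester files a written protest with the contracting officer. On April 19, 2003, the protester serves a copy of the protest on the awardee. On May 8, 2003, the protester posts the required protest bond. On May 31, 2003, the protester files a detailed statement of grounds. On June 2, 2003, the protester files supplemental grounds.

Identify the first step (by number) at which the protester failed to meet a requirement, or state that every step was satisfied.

Step 1 — counting 20 days from February 19, 2003 (when the award decision is issued) gives a deadline of March 11, 2003; done February 22, 2003 — timely.
Step 2 — 7 and 44 days from March 8, 2003 (end of the 14-day waiting period, which began when the written protest is filed on February 22, 2003) are March 15, 2003 and April 21, 2003 respectively; April 19, 2003 falls inside that range.
Step 3 — counting 88 days from May 4, 2003 (end of the 15-day waiting period, which began when the protest is served on the awardee on April 19, 2003) gives a deadline of July 31, 2003; May 8, 2003 is within that limit.
Step 4 — counting 45 days from May 8, 2003 (when the protest bond is posted) gives a deadline of June 22, 2003; done May 31, 2003 — timely.
Step 5 — 5 and 39 days from May 31, 2003 (when the statement of grounds is filed) are June 5, 2003 and July 9, 2003 respectively; done June 2, 2003 — 3 days before the window opened.

Step 5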